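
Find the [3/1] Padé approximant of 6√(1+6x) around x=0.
(-81*x**3/4 + 81*x**2/2 + 81*x/2 + 6)/(15*x/4 + 1)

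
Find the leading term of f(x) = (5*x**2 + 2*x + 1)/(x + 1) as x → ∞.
5*x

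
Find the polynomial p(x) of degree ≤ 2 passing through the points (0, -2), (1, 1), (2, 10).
3*x**2 - 2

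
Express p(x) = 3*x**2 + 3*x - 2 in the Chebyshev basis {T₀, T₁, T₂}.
(-1/2)T₀ + (3)T₁ + (3/2)T₂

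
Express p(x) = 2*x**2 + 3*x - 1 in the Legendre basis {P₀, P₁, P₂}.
(-1/3)P₀ + (3)P₁ + (4/3)P₂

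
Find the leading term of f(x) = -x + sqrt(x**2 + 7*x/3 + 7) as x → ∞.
7/6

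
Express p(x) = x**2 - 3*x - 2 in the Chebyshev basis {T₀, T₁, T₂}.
(-3/2)T₀ + (-3)T₁ + (1/2)T₂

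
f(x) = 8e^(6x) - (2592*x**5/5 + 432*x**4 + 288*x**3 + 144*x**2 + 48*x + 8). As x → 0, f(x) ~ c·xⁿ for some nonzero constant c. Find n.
6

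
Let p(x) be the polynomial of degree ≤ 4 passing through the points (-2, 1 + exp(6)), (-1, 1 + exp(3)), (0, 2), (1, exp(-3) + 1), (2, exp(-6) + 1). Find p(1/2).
(-5 + 60*exp(3) + (-20*exp(3) + 218 + 3*exp(6))*exp(6))*exp(-6)/128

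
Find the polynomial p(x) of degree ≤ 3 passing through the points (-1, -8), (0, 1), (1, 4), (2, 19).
3*x**3 - 3*x**2 + 3*x + 1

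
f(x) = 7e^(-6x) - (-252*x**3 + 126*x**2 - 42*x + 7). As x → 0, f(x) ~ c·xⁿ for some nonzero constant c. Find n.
4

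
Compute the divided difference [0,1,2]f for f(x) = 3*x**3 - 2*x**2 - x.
7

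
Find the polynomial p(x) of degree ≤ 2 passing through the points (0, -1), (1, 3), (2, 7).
4*x - 1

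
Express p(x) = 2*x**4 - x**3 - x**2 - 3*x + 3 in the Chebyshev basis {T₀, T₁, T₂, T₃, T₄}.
(13/4)T₀ + (-15/4)T₁ + (1/2)T₂ + (-1/4)T₃ + (1/4)T₄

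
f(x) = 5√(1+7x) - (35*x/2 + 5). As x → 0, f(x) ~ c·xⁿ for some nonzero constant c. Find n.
2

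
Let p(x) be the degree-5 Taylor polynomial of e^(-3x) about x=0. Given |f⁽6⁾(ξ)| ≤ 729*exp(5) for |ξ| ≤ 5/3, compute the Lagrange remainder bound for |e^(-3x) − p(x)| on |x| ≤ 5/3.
3125*exp(5)/144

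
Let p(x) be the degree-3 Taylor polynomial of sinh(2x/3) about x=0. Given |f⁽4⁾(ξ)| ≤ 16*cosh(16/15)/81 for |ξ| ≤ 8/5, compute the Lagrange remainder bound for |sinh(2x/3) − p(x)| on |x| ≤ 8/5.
8192*cosh(16/15)/151875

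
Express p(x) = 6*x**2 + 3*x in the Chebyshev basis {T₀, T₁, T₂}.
(3)T₀ + (3)T₁ + (3)T₂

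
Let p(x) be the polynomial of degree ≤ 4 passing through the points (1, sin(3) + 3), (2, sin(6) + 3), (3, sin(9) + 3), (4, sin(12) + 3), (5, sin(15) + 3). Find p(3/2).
35*sin(6)/32 - 35*sin(9)/64 + 7*sin(12)/32 - 5*sin(15)/128 + 35*sin(3)/128 + 3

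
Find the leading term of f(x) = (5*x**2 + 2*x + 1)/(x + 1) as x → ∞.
5*x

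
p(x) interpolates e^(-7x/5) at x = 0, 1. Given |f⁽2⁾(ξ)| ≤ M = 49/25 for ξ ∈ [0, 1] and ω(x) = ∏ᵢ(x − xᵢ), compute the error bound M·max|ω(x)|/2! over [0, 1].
49/200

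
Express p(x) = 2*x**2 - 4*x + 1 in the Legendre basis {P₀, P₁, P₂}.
(5/3)P₀ + (-4)P₁ + (4/3)P₂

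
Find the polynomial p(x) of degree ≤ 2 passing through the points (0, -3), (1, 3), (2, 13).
2*x**2 + 4*x - 3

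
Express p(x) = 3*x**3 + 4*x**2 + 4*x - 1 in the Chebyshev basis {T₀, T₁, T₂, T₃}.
T₀ + (25/4)T₁ + (2)T₂ + (3/4)T₃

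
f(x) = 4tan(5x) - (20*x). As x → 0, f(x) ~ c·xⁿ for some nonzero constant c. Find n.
3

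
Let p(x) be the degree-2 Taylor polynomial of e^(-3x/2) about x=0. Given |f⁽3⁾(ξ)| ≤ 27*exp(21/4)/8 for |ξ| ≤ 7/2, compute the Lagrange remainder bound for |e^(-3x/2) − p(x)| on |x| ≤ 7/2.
3087*exp(21/4)/128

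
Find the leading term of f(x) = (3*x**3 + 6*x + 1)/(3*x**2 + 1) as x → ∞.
x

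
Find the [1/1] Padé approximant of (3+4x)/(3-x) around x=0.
(4*x/3 + 1)/(1 - x/3)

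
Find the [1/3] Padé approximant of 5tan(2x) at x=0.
10*x/(1 - 4*x**2/3)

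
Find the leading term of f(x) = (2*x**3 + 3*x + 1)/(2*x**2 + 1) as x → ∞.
x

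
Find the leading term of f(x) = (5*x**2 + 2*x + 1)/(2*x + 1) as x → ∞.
5*x/2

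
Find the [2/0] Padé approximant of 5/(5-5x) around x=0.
x**2 + x + 1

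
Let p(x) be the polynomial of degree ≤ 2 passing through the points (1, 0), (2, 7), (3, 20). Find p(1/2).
-5/4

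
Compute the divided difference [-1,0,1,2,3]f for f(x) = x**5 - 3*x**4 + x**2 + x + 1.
2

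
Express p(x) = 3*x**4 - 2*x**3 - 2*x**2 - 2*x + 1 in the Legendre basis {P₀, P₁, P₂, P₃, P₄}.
(14/15)P₀ + (-16/5)P₁ + (8/21)P₂ + (-4/5)P₃ + (24/35)P₄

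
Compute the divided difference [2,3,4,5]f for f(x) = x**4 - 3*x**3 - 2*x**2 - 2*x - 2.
11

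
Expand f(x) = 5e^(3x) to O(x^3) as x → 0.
5 + 15*x + 45*x**2/2 + O(x**3)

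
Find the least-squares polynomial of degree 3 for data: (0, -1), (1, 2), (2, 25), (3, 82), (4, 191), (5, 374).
-9/7 + (10/7)x + (-2/7)x² + (3)x³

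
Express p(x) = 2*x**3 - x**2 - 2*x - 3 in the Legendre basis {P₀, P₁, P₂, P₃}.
(-10/3)P₀ + (-4/5)P₁ + (-2/3)P₂ + (4/5)P₃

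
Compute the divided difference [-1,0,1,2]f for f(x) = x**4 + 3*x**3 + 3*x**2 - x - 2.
5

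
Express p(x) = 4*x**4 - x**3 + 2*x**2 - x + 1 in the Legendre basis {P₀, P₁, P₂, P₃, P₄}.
(37/15)P₀ + (-8/5)P₁ + (76/21)P₂ + (-2/5)P₃ + (32/35)P₄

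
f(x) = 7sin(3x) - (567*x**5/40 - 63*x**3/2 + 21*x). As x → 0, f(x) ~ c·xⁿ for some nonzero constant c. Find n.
7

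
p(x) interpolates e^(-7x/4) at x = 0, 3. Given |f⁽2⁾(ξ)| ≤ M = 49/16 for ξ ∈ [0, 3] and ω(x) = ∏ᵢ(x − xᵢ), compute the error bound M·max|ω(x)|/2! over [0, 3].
441/128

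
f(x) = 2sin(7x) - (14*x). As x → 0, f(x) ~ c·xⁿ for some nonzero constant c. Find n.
3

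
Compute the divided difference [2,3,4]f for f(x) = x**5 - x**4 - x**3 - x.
221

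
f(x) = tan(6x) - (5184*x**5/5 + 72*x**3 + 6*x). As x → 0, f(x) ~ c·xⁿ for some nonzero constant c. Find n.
7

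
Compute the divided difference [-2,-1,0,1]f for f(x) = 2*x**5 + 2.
10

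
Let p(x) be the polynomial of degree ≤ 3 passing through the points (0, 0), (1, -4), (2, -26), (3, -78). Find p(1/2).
-1/2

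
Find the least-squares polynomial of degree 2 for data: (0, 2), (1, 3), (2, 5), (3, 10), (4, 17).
15/7 + (-41/70)x + (15/14)x²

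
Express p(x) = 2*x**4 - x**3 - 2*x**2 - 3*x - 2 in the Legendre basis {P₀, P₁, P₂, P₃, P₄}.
(-34/15)P₀ + (-18/5)P₁ + (-4/21)P₂ + (-2/5)P₃ + (16/35)P₄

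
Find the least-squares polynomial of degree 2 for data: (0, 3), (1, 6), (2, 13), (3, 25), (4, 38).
97/35 + (123/70)x + (25/14)x²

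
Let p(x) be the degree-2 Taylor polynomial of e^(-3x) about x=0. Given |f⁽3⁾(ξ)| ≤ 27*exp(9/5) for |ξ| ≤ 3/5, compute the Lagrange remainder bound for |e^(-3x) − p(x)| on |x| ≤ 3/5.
243*exp(9/5)/250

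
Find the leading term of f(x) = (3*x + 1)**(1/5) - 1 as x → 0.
3*x/5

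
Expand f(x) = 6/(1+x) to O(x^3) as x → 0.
6 - 6*x + 6*x**2 + O(x**3)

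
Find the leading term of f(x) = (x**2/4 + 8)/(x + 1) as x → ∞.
x/4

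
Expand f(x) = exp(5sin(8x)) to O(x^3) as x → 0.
1 + 40*x + 800*x**2 + O(x**3)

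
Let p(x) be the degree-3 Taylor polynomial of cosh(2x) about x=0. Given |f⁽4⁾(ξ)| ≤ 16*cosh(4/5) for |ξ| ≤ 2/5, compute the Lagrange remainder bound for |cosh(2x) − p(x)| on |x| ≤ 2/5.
32*cosh(4/5)/1875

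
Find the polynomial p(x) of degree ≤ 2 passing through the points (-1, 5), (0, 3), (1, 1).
3 - 2*x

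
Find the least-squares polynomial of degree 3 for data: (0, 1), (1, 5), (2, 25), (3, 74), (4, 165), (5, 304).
11/9 + (-107/54)x + (119/36)x² + (199/108)x³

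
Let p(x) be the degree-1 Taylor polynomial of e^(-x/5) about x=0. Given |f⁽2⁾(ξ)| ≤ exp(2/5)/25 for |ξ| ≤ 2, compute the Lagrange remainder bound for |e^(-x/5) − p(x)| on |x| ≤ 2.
2*exp(2/5)/25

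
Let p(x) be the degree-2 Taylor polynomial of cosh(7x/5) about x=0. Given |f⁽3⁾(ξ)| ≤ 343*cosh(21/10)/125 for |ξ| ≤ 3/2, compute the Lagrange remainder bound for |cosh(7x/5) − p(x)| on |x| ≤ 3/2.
3087*cosh(21/10)/2000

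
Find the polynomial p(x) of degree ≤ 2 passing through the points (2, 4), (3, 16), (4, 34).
3*x**2 - 3*x - 2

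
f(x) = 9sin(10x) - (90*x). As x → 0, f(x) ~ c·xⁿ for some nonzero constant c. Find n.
3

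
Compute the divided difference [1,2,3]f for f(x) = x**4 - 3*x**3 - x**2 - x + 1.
6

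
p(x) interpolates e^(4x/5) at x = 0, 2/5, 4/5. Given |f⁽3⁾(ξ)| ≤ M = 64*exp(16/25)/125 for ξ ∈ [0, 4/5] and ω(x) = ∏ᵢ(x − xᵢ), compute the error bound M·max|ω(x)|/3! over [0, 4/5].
512*sqrt(3)*exp(16/25)/421875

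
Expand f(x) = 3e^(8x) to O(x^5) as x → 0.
3 + 24*x + 96*x**2 + 256*x**3 + 512*x**4 + O(x**5)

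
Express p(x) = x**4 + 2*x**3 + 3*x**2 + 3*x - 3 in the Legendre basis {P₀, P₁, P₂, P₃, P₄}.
(-9/5)P₀ + (21/5)P₁ + (18/7)P₂ + (4/5)P₃ + (8/35)P₄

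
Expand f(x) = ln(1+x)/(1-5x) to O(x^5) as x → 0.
x + 9*x**2/2 + 137*x**3/6 + 1367*x**4/12 + O(x**5)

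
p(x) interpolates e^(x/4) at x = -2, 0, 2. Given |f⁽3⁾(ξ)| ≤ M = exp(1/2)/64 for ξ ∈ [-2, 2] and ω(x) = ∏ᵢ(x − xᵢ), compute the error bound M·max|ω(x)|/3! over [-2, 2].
sqrt(3)*exp(1/2)/216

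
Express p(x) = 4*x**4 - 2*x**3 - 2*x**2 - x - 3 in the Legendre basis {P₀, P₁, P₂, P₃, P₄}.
(-43/15)P₀ + (-11/5)P₁ + (20/21)P₂ + (-4/5)P₃ + (32/35)P₄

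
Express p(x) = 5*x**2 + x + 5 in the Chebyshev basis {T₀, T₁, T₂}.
(15/2)T₀ + T₁ + (5/2)T₂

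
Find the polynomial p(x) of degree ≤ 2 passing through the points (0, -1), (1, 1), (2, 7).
2*x**2 - 1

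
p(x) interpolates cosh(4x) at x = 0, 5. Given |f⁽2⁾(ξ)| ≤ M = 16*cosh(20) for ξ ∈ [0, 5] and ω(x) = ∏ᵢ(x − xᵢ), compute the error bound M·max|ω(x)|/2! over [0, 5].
50*cosh(20)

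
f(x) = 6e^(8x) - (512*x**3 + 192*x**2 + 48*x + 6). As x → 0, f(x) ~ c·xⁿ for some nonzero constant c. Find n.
4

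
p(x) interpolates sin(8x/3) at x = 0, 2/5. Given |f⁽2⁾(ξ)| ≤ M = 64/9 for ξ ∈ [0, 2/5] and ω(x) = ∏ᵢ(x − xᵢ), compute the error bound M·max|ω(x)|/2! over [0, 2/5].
32/225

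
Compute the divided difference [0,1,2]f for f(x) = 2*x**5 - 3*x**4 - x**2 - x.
8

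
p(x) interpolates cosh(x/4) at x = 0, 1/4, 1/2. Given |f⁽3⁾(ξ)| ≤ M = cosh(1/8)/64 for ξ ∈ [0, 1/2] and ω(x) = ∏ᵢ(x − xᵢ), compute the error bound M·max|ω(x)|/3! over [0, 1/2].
sqrt(3)*cosh(1/8)/110592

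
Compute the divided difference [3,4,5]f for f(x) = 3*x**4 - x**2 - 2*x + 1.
290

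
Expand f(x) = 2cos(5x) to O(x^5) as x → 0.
2 - 25*x**2 + 625*x**4/12 + O(x**5)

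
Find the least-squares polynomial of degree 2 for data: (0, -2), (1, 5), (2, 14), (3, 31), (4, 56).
-46/35 + (57/35)x + (22/7)x²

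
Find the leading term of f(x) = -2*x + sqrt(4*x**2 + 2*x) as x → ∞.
1/2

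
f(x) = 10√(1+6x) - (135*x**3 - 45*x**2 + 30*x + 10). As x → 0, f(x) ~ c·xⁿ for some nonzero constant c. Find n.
4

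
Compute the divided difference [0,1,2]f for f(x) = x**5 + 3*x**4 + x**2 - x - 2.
37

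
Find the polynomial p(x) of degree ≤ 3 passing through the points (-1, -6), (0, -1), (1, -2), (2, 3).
2*x**3 - 3*x**2 - 1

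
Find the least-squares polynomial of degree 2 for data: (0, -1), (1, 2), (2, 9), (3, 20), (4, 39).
-23/35 + (-17/35)x + (18/7)x²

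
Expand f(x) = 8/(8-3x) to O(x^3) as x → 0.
1 + 3*x/8 + 9*x**2/64 + O(x**3)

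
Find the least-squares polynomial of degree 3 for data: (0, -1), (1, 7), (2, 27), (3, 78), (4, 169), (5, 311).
-2/3 + (365/126)x + (34/21)x² + (37/18)x³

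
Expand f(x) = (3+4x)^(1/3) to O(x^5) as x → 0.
3**(1/3) + 4*3**(1/3)*x/9 - 16*3**(1/3)*x**2/81 + 320*3**(1/3)*x**3/2187 - 2560*3**(1/3)*x**4/19683 + O(x**5)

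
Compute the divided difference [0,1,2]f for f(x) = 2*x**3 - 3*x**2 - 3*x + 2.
3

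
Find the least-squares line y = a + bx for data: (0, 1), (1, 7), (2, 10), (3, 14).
a = 17/10, b = 21/5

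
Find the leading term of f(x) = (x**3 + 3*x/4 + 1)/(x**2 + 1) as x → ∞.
x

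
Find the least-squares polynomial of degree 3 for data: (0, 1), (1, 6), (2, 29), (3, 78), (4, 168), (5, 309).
37/42 + (323/252)x + (197/84)x² + (35/18)x³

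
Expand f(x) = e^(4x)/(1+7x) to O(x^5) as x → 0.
1 - 3*x + 29*x**2 - 577*x**3/3 + 1357*x**4 + O(x**5)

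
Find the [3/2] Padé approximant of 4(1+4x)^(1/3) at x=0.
(1792*x**3/405 + 448*x**2/15 + 112*x/5 + 4)/(32*x**2/9 + 64*x/15 + 1)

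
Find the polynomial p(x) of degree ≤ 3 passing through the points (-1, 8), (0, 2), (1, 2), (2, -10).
-3*x**3 + 3*x**2 + 2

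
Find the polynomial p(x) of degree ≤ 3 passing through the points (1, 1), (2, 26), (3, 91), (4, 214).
3*x**3 + 2*x**2 - 2*x - 2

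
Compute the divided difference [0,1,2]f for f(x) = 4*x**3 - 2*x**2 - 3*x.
10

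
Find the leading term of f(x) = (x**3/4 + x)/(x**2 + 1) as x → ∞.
x/4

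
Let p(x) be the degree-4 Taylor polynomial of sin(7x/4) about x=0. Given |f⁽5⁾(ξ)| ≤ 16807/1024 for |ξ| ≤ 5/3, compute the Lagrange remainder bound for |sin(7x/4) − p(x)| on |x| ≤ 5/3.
10504375/5971968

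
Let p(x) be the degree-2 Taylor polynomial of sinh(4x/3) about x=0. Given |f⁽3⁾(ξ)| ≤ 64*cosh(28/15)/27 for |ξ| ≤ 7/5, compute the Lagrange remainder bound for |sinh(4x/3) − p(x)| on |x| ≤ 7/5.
10976*cosh(28/15)/10125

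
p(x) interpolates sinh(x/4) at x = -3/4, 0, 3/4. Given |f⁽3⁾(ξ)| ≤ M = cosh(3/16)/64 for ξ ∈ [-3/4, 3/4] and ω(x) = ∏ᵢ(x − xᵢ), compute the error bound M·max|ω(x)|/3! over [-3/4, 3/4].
sqrt(3)*cosh(3/16)/4096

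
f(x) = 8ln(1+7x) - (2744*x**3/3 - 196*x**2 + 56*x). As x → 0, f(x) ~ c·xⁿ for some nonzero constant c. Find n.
4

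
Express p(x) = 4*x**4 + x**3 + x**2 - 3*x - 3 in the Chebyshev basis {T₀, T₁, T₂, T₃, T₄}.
-T₀ + (-9/4)T₁ + (5/2)T₂ + (1/4)T₃ + (1/2)T₄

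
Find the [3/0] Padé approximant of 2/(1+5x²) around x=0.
2 - 10*x**2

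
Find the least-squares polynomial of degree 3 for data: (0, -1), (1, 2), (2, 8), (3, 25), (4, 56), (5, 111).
-43/42 + (865/252)x + (-125/84)x² + (19/18)x³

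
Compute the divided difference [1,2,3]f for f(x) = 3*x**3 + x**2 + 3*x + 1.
19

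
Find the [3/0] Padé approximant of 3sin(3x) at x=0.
-27*x**3/2 + 9*x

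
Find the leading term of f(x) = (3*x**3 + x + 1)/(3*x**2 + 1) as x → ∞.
x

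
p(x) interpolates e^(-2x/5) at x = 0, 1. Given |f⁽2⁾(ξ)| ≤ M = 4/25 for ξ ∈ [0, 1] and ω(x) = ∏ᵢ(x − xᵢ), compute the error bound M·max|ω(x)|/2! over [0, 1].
1/50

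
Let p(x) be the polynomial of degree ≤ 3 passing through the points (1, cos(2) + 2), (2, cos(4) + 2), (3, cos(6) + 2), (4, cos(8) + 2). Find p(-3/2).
231*cos(2)/16 - 105*cos(8)/16 + 2 - 495*cos(4)/16 + 385*cos(6)/16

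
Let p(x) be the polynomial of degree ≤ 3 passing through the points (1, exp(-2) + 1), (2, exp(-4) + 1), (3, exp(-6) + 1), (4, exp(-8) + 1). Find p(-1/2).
(-189*exp(4) - 35 + 135*exp(2) + 105*exp(6) + 16*exp(8))*exp(-8)/16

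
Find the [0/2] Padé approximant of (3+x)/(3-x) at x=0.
1/(2*x**2/9 - 2*x/3 + 1)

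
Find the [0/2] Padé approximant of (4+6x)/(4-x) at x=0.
1/(21*x**2/8 - 7*x/4 + 1)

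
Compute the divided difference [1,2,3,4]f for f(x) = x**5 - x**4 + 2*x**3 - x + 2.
57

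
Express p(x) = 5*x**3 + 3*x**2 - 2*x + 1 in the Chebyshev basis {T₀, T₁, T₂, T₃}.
(5/2)T₀ + (7/4)T₁ + (3/2)T₂ + (5/4)T₃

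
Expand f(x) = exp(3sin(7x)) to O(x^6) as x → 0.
1 + 21*x + 441*x**2/2 + 1372*x**3 + 36015*x**4/8 - 16807*x**5/5 + O(x**6)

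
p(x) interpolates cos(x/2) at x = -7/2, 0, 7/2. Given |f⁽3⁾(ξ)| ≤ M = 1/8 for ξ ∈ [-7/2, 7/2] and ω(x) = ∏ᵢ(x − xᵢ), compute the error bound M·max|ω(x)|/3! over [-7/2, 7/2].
343*sqrt(3)/1728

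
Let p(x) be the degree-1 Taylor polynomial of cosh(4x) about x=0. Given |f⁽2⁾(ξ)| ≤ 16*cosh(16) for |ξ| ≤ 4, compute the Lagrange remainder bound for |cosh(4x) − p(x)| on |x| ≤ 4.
128*cosh(16)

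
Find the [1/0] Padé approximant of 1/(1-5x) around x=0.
5*x + 1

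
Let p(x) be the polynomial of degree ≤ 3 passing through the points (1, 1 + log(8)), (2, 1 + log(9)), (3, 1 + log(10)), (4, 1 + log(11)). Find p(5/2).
-log(11)/16 - 3*log(2)/16 + 1 + 9*log(3)/8 + 9*log(10)/16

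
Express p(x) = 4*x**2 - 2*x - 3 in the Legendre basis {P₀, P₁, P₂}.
(-5/3)P₀ + (-2)P₁ + (8/3)P₂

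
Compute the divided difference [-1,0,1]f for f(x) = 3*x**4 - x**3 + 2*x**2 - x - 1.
5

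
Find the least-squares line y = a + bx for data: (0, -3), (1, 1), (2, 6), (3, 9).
a = -29/10, b = 41/10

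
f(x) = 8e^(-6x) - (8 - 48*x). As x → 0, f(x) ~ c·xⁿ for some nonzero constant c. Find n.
2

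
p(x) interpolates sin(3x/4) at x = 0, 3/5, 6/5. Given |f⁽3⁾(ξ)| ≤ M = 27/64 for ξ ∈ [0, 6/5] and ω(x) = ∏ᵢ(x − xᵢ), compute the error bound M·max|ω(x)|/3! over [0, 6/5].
27*sqrt(3)/8000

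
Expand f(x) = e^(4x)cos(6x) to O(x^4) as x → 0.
1 + 4*x - 10*x**2 - 184*x**3/3 + O(x**4)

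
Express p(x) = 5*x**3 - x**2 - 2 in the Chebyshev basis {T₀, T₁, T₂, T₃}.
(-5/2)T₀ + (15/4)T₁ + (-1/2)T₂ + (5/4)T₃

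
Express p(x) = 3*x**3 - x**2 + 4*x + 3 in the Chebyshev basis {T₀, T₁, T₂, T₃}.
(5/2)T₀ + (25/4)T₁ + (-1/2)T₂ + (3/4)T₃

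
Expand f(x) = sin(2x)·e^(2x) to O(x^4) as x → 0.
2*x + 4*x**2 + 8*x**3/3 + O(x**4)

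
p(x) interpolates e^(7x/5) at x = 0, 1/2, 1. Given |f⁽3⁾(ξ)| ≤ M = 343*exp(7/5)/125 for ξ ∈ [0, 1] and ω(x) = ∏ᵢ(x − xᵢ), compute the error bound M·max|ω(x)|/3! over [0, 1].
343*sqrt(3)*exp(7/5)/27000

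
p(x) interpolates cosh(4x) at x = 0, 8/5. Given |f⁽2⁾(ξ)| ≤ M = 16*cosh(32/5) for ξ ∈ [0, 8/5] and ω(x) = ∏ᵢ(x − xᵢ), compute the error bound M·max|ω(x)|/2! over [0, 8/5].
128*cosh(32/5)/25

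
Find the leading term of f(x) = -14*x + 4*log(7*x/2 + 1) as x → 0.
-49*x**2/2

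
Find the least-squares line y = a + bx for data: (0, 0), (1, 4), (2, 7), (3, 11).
a = 1/10, b = 18/5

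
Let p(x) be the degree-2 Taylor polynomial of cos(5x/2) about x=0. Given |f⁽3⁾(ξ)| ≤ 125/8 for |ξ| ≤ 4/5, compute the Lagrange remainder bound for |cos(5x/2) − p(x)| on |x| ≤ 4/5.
4/3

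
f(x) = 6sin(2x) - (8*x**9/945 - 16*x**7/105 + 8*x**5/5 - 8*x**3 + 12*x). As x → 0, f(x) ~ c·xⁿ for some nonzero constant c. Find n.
11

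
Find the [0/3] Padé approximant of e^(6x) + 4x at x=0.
1/(-676*x**3 + 82*x**2 - 10*x + 1)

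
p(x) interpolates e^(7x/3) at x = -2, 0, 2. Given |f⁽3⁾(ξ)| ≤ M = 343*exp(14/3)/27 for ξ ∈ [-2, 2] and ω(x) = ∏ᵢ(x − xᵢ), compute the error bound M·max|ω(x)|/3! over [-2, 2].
2744*sqrt(3)*exp(14/3)/729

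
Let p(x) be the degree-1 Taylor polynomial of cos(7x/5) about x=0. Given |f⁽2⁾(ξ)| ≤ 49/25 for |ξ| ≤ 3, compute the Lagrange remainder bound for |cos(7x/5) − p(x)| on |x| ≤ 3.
441/50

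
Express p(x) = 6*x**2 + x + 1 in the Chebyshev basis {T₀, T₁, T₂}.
(4)T₀ + T₁ + (3)T₂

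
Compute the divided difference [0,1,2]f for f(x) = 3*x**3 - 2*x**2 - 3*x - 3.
7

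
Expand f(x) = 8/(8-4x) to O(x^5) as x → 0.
1 + x/2 + x**2/4 + x**3/8 + x**4/16 + O(x**5)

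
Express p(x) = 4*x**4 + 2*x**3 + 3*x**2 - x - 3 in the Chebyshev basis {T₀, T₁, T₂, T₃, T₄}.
(1/2)T₁ + (7/2)T₂ + (1/2)T₃ + (1/2)T₄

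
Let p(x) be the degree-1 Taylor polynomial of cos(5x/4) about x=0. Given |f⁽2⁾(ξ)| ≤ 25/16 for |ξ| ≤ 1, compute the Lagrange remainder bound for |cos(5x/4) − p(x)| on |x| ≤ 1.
25/32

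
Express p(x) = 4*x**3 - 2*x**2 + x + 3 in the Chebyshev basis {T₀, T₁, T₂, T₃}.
(2)T₀ + (4)T₁ - T₂ + T₃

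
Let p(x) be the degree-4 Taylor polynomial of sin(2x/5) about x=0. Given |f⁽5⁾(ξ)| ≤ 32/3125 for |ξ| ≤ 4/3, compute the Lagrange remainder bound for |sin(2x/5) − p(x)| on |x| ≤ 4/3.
4096/11390625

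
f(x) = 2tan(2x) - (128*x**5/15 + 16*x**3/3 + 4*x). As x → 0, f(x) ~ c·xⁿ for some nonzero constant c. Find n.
7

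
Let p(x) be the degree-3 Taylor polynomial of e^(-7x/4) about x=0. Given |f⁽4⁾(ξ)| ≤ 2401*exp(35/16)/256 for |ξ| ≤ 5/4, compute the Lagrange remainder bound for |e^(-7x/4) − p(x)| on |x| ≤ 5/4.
1500625*exp(35/16)/1572864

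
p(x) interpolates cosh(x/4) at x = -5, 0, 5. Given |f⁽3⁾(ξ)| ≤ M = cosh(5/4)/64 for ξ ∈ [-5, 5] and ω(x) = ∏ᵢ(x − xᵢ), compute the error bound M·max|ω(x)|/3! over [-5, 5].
125*sqrt(3)*cosh(5/4)/1728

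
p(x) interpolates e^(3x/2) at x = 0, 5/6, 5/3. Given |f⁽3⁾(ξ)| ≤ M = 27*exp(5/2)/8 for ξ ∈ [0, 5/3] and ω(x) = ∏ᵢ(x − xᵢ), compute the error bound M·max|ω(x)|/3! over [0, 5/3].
125*sqrt(3)*exp(5/2)/1728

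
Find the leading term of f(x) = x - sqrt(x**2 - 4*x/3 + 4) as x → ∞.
2/3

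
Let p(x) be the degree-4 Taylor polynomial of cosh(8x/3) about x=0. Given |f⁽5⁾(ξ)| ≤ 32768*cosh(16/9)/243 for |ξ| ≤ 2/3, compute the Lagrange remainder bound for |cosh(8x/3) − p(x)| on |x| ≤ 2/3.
131072*cosh(16/9)/885735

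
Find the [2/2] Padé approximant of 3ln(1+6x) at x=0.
18*x*(3*x + 1)/(6*x**2 + 6*x + 1)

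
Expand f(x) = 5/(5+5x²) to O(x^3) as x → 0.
1 - x**2 + O(x**3)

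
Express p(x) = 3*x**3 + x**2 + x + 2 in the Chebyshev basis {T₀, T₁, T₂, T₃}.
(5/2)T₀ + (13/4)T₁ + (1/2)T₂ + (3/4)T₃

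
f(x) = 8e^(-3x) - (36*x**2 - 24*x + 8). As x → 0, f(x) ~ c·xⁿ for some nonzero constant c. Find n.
3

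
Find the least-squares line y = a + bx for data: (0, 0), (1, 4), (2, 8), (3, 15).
a = -3/5, b = 49/10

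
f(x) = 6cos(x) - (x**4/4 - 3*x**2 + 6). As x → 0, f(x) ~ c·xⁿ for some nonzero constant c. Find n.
6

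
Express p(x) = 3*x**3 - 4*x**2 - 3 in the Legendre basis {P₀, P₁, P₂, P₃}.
(-13/3)P₀ + (9/5)P₁ + (-8/3)P₂ + (6/5)P₃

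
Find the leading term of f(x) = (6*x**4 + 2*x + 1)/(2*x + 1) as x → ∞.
3*x**3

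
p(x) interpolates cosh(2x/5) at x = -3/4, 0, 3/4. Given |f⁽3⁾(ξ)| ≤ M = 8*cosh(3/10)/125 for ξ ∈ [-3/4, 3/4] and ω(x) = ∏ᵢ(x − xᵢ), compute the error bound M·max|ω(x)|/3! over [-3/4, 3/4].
sqrt(3)*cosh(3/10)/1000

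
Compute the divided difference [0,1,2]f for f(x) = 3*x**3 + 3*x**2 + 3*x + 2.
12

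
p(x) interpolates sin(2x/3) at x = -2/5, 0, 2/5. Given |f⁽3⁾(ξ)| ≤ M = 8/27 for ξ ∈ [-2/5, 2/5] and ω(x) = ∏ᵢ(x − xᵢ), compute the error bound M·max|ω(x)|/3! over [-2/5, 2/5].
64*sqrt(3)/91125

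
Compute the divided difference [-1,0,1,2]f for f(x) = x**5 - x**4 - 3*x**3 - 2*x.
0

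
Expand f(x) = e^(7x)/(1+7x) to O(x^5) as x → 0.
1 + 49*x**2/2 - 343*x**3/3 + 7203*x**4/8 + O(x**5)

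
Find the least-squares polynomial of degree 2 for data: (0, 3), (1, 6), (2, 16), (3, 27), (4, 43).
93/35 + (167/70)x + (27/14)x²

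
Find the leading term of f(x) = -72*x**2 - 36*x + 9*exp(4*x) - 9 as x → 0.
96*x**3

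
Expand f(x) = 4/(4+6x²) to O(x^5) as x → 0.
1 - 3*x**2/2 + 9*x**4/4 + O(x**5)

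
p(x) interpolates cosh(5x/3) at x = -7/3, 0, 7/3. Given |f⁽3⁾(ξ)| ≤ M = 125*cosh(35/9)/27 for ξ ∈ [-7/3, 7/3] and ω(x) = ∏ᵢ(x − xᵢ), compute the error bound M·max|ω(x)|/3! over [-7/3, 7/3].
42875*sqrt(3)*cosh(35/9)/19683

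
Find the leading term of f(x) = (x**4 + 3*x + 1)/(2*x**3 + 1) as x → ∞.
x/2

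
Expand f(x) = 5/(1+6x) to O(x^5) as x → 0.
5 - 30*x + 180*x**2 - 1080*x**3 + 6480*x**4 + O(x**5)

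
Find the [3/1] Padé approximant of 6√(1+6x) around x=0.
(-81*x**3/4 + 81*x**2/2 + 81*x/2 + 6)/(15*x/4 + 1)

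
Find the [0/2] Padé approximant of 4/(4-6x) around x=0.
1/(1 - 3*x/2)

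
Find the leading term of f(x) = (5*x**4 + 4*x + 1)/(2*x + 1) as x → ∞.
5*x**3/2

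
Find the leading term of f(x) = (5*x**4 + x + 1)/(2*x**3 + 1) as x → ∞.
5*x/2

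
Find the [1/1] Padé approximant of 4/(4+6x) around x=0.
1/(3*x/2 + 1)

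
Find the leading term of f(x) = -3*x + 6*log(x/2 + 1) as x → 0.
-3*x**2/4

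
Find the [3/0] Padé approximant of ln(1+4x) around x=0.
4*x*(16*x**2 - 6*x + 3)/3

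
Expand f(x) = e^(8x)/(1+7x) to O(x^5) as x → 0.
1 + x + 25*x**2 - 269*x**3/3 + 2395*x**4/3 + O(x**5)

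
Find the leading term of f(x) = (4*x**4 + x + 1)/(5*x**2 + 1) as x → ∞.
4*x**2/5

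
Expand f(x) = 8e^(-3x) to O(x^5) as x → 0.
8 - 24*x + 36*x**2 - 36*x**3 + 27*x**4 + O(x**5)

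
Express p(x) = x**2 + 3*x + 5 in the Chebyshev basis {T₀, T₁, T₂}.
(11/2)T₀ + (3)T₁ + (1/2)T₂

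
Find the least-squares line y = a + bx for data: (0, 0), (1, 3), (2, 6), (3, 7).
a = 2/5, b = 12/5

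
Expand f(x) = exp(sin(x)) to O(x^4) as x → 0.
1 + x + x**2/2 + O(x**4)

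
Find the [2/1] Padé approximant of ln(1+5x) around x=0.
5*x*(5*x + 6)/(6*(10*x/3 + 1))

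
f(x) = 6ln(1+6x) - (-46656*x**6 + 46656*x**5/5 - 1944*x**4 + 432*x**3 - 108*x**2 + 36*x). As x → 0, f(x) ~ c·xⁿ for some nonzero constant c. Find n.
7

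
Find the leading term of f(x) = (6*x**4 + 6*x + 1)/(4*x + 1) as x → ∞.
3*x**3/2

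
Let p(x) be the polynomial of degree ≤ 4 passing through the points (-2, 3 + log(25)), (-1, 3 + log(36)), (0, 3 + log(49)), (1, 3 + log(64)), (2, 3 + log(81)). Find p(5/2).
3 + log(36756909*sqrt(2)*3**(1/32)*5**(35/64)*7**(29/32)/8388608)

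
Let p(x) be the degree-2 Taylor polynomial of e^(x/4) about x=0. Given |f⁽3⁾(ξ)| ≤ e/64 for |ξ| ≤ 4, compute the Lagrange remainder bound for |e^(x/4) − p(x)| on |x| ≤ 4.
e/6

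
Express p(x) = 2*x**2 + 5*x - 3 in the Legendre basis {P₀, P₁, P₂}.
(-7/3)P₀ + (5)P₁ + (4/3)P₂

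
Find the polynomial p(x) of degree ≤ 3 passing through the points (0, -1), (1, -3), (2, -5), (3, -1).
x**3 - 3*x**2 - 1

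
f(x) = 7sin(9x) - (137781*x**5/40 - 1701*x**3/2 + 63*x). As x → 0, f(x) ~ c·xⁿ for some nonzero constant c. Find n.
7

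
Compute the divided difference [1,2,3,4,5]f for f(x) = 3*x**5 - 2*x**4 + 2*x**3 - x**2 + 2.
43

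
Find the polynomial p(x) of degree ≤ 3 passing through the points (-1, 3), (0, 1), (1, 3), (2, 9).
2*x**2 + 1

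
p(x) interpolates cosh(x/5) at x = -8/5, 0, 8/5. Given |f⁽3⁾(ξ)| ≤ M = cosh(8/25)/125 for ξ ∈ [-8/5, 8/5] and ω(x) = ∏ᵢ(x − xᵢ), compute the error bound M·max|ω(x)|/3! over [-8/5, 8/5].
512*sqrt(3)*cosh(8/25)/421875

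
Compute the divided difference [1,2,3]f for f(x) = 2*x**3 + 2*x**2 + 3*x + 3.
14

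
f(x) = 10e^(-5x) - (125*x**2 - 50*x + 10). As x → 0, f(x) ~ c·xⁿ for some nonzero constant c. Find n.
3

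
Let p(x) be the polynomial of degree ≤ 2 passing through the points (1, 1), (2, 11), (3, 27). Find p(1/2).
-7/4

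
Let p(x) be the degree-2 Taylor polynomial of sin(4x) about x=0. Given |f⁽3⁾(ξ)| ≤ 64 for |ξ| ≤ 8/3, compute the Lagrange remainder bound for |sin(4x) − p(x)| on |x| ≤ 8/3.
16384/81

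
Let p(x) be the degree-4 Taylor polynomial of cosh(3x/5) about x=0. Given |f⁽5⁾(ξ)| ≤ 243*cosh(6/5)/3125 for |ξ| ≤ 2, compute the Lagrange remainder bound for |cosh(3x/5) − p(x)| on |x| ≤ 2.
324*cosh(6/5)/15625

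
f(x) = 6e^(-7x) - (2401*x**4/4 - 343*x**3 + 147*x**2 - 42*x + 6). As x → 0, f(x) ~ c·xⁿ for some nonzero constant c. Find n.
5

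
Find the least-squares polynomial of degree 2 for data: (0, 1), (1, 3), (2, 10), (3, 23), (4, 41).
36/35 + (-6/7)x + (19/7)x²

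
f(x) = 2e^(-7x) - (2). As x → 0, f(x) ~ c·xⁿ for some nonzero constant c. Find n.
1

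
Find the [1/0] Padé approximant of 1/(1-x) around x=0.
x + 1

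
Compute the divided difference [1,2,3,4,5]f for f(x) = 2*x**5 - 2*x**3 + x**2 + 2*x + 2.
30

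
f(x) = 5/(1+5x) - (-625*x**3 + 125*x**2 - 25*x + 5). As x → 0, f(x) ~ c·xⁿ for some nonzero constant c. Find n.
4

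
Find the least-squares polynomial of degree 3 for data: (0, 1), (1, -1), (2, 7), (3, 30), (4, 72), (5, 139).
41/42 + (-1331/252)x + (107/42)x² + (29/36)x³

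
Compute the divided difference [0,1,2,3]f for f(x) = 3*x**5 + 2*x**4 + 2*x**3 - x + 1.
89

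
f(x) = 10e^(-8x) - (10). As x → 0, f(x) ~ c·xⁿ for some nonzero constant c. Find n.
1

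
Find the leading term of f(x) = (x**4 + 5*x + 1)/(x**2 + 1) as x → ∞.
x**2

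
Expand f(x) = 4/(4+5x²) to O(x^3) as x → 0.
1 - 5*x**2/4 + O(x**3)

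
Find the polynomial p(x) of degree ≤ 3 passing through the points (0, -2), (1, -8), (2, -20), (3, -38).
-3*x**2 - 3*x - 2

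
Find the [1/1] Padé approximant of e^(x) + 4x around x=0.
(49*x/10 + 1)/(1 - x/10)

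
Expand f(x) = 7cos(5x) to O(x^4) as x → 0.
7 - 175*x**2/2 + O(x**4)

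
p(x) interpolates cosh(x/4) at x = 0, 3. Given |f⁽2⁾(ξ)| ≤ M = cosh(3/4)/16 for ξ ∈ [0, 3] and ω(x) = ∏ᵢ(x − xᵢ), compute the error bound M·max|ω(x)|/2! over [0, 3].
9*cosh(3/4)/128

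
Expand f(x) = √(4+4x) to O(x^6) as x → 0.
2 + x - x**2/4 + x**3/8 - 5*x**4/64 + 7*x**5/128 + O(x**6)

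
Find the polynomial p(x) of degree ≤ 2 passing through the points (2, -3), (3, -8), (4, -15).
1 - x**2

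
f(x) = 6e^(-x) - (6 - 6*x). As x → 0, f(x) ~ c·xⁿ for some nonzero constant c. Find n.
2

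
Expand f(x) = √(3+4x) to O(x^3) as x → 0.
sqrt(3) + 2*sqrt(3)*x/3 - 2*sqrt(3)*x**2/9 + O(x**3)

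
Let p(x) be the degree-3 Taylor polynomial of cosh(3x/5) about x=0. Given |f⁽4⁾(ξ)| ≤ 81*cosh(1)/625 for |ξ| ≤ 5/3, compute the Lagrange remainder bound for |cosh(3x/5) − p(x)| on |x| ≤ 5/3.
cosh(1)/24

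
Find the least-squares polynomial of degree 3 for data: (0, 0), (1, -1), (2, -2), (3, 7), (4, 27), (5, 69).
5/126 + (115/756)x + (-158/63)x² + (113/108)x³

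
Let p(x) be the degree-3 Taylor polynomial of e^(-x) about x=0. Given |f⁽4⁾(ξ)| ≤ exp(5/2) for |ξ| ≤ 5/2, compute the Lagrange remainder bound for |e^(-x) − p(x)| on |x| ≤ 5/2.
625*exp(5/2)/384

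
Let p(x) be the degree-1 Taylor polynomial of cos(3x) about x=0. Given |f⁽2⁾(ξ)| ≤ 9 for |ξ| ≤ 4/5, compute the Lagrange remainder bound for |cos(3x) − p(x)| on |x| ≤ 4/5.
72/25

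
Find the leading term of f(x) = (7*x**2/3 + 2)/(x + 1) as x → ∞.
7*x/3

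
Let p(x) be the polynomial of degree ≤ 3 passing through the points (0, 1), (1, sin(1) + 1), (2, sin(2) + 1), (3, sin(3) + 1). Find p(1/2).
-5*sin(2)/16 + sin(3)/16 + 15*sin(1)/16 + 1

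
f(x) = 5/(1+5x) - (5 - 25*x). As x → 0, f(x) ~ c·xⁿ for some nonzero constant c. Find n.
2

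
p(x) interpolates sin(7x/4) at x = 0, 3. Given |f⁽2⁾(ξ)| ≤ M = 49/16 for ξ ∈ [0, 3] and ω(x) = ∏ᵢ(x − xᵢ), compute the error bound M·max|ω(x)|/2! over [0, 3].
441/128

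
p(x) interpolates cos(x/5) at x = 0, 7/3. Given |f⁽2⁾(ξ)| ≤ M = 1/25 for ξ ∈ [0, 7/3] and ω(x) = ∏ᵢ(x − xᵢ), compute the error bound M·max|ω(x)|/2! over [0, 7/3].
49/1800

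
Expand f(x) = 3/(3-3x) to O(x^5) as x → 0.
1 + x + x**2 + x**3 + x**4 + O(x**5)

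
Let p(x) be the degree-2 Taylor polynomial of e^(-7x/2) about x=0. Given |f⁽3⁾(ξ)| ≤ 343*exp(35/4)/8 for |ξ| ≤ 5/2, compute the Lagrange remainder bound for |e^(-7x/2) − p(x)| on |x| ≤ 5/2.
42875*exp(35/4)/384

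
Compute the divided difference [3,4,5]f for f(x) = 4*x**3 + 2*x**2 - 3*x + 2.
50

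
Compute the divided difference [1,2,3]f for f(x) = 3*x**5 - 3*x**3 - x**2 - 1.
251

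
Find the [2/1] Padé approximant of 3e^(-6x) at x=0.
(18*x**2 - 12*x + 3)/(2*x + 1)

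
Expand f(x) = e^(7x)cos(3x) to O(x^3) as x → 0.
1 + 7*x + 20*x**2 + O(x**3)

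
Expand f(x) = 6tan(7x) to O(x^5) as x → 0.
42*x + 686*x**3 + O(x**5)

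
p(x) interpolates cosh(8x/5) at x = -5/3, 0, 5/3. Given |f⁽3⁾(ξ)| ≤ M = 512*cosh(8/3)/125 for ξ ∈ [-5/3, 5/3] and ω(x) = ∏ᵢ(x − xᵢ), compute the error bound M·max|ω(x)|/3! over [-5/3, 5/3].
512*sqrt(3)*cosh(8/3)/729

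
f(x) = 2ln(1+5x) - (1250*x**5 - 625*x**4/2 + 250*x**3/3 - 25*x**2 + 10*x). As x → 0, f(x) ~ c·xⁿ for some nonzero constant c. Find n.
6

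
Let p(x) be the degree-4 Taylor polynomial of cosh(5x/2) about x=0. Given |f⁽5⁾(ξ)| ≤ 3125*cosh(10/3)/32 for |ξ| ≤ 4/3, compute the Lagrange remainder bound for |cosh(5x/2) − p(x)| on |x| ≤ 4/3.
2500*cosh(10/3)/729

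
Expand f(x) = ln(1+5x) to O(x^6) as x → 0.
5*x - 25*x**2/2 + 125*x**3/3 - 625*x**4/4 + 625*x**5 + O(x**6)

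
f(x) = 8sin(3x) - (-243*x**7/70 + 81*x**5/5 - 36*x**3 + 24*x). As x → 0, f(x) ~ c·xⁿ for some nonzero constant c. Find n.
9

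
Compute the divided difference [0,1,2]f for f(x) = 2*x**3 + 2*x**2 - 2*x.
8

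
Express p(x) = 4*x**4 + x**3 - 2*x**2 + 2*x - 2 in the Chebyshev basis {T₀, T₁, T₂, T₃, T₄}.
(-3/2)T₀ + (11/4)T₁ + T₂ + (1/4)T₃ + (1/2)T₄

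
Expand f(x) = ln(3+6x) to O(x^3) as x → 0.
log(3) + 2*x - 2*x**2 + O(x**3)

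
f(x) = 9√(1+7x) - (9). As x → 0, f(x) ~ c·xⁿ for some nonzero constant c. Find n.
1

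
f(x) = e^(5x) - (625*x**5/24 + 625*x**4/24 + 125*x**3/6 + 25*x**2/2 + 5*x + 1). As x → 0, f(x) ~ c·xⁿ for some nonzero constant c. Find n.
6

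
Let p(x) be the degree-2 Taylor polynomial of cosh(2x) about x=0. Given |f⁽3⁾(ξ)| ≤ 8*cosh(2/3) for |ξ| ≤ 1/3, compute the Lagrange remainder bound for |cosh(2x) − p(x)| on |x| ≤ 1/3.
4*cosh(2/3)/81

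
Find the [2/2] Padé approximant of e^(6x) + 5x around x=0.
(87*x**2/4 + 47*x/4 + 1)/(-9*x**2/2 + 3*x/4 + 1)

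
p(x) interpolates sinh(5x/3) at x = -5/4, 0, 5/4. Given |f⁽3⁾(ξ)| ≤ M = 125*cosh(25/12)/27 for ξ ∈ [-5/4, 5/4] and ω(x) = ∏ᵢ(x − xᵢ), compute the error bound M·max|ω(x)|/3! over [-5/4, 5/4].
15625*sqrt(3)*cosh(25/12)/46656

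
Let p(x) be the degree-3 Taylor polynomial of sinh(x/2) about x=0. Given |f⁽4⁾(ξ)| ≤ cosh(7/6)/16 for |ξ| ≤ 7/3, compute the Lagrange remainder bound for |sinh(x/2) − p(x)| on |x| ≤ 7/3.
2401*cosh(7/6)/31104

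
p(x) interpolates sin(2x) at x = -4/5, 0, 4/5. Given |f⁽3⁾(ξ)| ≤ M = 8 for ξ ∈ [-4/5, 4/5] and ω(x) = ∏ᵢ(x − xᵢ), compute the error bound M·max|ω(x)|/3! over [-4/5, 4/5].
512*sqrt(3)/3375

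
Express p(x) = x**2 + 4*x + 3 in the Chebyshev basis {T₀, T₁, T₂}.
(7/2)T₀ + (4)T₁ + (1/2)T₂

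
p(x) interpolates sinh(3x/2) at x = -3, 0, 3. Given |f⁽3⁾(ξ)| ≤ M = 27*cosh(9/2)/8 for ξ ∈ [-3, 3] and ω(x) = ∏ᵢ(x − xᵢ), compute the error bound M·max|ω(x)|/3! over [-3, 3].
27*sqrt(3)*cosh(9/2)/8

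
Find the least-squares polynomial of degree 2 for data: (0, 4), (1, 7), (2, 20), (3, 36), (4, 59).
124/35 + (113/70)x + (43/14)x²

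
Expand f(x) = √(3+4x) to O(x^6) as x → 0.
sqrt(3) + 2*sqrt(3)*x/3 - 2*sqrt(3)*x**2/9 + 4*sqrt(3)*x**3/27 - 10*sqrt(3)*x**4/81 + 28*sqrt(3)*x**5/243 + O(x**6)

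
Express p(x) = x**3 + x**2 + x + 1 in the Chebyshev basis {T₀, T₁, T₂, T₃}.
(3/2)T₀ + (7/4)T₁ + (1/2)T₂ + (1/4)T₃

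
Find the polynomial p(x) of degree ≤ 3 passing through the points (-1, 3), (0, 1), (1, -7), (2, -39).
-3*x**3 - 3*x**2 - 2*x + 1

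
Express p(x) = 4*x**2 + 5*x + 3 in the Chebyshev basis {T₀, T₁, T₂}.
(5)T₀ + (5)T₁ + (2)T₂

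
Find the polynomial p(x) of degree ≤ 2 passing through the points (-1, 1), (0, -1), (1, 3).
3*x**2 + x - 1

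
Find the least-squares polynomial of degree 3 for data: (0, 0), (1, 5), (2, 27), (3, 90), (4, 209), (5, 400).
41/126 + (-71/108)x + (331/252)x² + (80/27)x³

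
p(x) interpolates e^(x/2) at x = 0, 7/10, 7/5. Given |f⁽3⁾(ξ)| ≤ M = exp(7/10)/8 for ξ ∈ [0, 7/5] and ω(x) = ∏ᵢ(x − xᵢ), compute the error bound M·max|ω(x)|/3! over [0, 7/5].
343*sqrt(3)*exp(7/10)/216000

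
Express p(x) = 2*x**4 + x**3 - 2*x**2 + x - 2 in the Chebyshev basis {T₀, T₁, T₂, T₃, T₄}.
(-9/4)T₀ + (7/4)T₁ + (1/4)T₃ + (1/4)T₄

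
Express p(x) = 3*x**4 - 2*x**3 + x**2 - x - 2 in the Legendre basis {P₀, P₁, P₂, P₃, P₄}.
(-16/15)P₀ + (-11/5)P₁ + (50/21)P₂ + (-4/5)P₃ + (24/35)P₄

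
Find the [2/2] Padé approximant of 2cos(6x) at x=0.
(2 - 30*x**2)/(3*x**2 + 1)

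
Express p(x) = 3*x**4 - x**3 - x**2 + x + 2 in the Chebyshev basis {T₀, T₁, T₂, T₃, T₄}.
(21/8)T₀ + (1/4)T₁ + T₂ + (-1/4)T₃ + (3/8)T₄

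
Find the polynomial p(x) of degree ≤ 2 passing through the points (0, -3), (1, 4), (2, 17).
3*x**2 + 4*x - 3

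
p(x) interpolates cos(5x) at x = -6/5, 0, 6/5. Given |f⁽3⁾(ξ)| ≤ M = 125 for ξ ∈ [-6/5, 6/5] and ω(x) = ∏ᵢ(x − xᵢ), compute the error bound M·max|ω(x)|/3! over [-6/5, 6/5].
8*sqrt(3)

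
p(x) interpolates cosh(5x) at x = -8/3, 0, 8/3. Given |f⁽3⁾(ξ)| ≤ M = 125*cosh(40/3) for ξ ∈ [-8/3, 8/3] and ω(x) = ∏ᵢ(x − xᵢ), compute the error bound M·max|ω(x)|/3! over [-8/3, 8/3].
64000*sqrt(3)*cosh(40/3)/729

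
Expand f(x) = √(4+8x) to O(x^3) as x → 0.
2 + 2*x - x**2 + O(x**3)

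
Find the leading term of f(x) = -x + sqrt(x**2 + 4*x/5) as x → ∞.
2/5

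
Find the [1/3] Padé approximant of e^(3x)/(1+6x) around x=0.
(21*x/20 + 1)/(333*x**3/40 - 207*x**2/20 + 81*x/20 + 1)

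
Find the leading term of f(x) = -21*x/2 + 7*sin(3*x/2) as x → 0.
-63*x**3/16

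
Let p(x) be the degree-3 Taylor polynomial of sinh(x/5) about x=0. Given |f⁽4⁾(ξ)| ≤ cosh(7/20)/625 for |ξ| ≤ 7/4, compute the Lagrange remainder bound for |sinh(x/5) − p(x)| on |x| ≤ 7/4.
2401*cosh(7/20)/3840000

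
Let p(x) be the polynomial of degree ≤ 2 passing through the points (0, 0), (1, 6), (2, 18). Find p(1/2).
9/4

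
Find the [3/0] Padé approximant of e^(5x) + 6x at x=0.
125*x**3/6 + 25*x**2/2 + 11*x + 1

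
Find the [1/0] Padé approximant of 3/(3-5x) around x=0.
5*x/3 + 1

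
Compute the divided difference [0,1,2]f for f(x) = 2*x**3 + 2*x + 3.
6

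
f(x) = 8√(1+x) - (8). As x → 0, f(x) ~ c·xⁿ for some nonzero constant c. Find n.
1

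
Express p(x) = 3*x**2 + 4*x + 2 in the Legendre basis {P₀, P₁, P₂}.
(3)P₀ + (4)P₁ + (2)P₂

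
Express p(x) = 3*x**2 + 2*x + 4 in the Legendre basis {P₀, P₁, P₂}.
(5)P₀ + (2)P₁ + (2)P₂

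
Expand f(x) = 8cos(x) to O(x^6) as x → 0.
8 - 4*x**2 + x**4/3 + O(x**6)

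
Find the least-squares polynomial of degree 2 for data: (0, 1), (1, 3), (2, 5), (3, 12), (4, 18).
37/35 + (41/70)x + (13/14)x²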